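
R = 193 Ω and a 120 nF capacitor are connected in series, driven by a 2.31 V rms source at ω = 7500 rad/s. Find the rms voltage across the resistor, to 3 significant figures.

X_C = 1/(ωC) = 1110 Ω
Z = 193 − j1110 Ω
|Z| = √(193² + 1110²) = 1130 Ω
I = V/|Z| = 2.05 mA
V_R = I·|Z_R| = 0.00205 × 193 = 0.395 V

0.395 V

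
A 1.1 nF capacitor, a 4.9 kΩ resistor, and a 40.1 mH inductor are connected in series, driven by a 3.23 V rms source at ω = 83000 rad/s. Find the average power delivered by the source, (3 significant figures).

622 μW

X_L = ωL = 3330 Ω
X_C = 1/(ωC) = 11000 Ω
Net reactance X = X_L − X_C = -7620 Ω
Z = 4900 − j7620 Ω
|Z| = √(4900² + 7620²) = 9060 Ω
∠Z = arctan(-7620/4900) = -57.3°
I = V/|Z| = 356 μA
P = VI cos φ = 3.23 × 0.000356 × cos(-57.3°) = 622 μW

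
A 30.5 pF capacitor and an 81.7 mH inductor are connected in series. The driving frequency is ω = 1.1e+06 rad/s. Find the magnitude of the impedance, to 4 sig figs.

60060 Ω

X_L = ωL = 89870 Ω
X_C = 1/(ωC) = 29810 Ω
Net reactance X = X_L − X_C = 60060 Ω
Z = j60060 Ω
|Z| = √(0² + 60060²) = 60060 Ω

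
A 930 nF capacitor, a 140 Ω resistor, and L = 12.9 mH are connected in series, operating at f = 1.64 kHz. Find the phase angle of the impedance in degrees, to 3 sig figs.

11.5°

ω = 2πf = 10300 rad/s
X_L = ωL = 133 Ω
X_C = 1/(ωC) = 104 Ω
Net reactance X = X_L − X_C = 28.6 Ω
Z = 140 + j28.6 Ω
|Z| = √(140² + 28.6²) = 143 Ω
∠Z = arctan(28.6/140) = 11.5°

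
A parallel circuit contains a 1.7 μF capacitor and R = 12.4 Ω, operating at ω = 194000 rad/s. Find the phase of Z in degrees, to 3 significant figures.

-76.3°

X_C = 1/(ωC) = 3.03 Ω
Parallel: admittances add. Y = 1/R + jωC
Y = (0.0806 + j0.330) S
|Y| = 0.340 S → |Z| = 1/|Y| = 2.95 Ω, ∠Z = −∠Y = -76.3°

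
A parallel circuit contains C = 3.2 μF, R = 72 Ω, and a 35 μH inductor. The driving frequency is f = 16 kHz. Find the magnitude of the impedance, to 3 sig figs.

25.0 Ω

ω = 2πf = 100500 rad/s
X_L = ωL = 3.52 Ω
X_C = 1/(ωC) = 3.11 Ω
Parallel: admittances add. Y = 1/R + 1/(jωL) + jωC
Y = (0.0139 + j0.0375) S
|Y| = 0.0400 S → |Z| = 1/|Y| = 25.0 Ω, ∠Z = −∠Y = -69.7°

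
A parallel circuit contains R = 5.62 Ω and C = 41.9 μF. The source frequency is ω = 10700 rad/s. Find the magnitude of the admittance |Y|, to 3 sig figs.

482 mS

X_C = 1/(ωC) = 2.23 Ω
Parallel: admittances add. Y = 1/R + jωC
Y = (0.178 + j0.448) S
|Y| = 0.482 S → |Z| = 1/|Y| = 2.07 Ω, ∠Z = −∠Y = -68.4°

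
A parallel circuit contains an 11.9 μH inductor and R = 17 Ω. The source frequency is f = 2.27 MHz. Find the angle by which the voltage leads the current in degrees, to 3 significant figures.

5.72°

ω = 2πf = 1.426e+07 rad/s
X_L = ωL = 170 Ω
Parallel: admittances add. Y = 1/R + 1/(jωL)
Y = (0.0588 − j0.00589) S
|Y| = 0.0591 S → |Z| = 1/|Y| = 16.9 Ω, ∠Z = −∠Y = 5.72°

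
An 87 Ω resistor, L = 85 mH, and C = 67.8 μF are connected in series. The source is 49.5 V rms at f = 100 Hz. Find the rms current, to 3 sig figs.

ω = 2πf = 628.3 rad/s
X_L = ωL = 53.4 Ω
X_C = 1/(ωC) = 23.5 Ω
Net reactance X = X_L − X_C = 29.9 Ω
Z = 87.0 + j29.9 Ω
|Z| = √(87.0² + 29.9²) = 92.0 Ω
I = V/|Z| = 49.5/92.0 = 538 mA

538 mA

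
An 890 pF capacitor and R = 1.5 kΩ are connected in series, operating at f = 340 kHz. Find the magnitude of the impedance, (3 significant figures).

1590 Ω

ω = 2πf = 2.136e+06 rad/s
X_C = 1/(ωC) = 526 Ω
Z = 1500 − j526 Ω
|Z| = √(1500² + 526²) = 1590 Ω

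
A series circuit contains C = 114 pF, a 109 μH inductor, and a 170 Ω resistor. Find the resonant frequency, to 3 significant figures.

ω₀ = 1/√(LC) = 1/√(0.000109 × 1.14e-10) = 8.971e+06 rad/s
f₀ = ω₀/(2π) = 1.43 MHz

1.43 MHz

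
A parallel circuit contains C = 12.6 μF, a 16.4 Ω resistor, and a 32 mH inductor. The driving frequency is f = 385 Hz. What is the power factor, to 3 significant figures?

0.961

ω = 2πf = 2419 rad/s
X_L = ωL = 77.4 Ω
X_C = 1/(ωC) = 32.8 Ω
Parallel: admittances add. Y = 1/R + 1/(jωL) + jωC
Y = (0.0610 + j0.0176) S
|Y| = 0.0635 S → |Z| = 1/|Y| = 15.8 Ω, ∠Z = −∠Y = -16.1°
cos φ = cos(-16.1°) = 0.961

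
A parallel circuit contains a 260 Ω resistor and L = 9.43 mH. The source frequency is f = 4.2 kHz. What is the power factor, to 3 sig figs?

0.691

ω = 2πf = 26390 rad/s
X_L = ωL = 249 Ω
Parallel: admittances add. Y = 1/R + 1/(jωL)
Y = (0.00385 − j0.00402) S
|Y| = 0.00556 S → |Z| = 1/|Y| = 180 Ω, ∠Z = −∠Y = 46.3°
cos φ = cos(46.3°) = 0.691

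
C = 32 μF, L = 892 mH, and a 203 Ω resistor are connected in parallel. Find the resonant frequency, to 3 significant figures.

29.8 Hz

ω₀ = 1/√(LC) = 1/√(0.892 × 3.2e-05) = 187.2 rad/s
f₀ = ω₀/(2π) = 29.8 Hz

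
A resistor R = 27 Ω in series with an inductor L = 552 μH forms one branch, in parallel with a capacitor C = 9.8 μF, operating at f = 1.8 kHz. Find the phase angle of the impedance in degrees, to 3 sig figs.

-71.1°

ω = 2πf = 11310 rad/s
X_L = ωL = 6.24 Ω
X_C = 1/(ωC) = 9.02 Ω
Branch 1 (R+jX_L): Z₁ = 27.0 + j6.24 Ω, |Z₁| = 27.7 Ω
Branch 2 (−jX_C): Z₂ = −j9.02 Ω
Parallel: Z = Z₁Z₂/(Z₁+Z₂), |Z| = 9.21 Ω, ∠Z = -71.1°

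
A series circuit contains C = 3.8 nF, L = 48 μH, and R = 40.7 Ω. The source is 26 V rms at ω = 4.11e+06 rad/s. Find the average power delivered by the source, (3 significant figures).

X_L = ωL = 197 Ω
X_C = 1/(ωC) = 64.0 Ω
Net reactance X = X_L − X_C = 133 Ω
Z = 40.7 + j133 Ω
|Z| = √(40.7² + 133²) = 139 Ω
∠Z = arctan(133/40.7) = 73.0°
I = V/|Z| = 187 mA
P = VI cos φ = 26 × 0.187 × cos(73.0°) = 1.42 W

1.42 W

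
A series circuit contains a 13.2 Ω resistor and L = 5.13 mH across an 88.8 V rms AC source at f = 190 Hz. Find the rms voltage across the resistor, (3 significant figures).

ω = 2πf = 1194 rad/s
X_L = ωL = 6.12 Ω
Z = 13.2 + j6.12 Ω
|Z| = √(13.2² + 6.12²) = 14.6 Ω
I = V/|Z| = 6.10 A
V_R = I·|Z_R| = 6.10 × 13.2 = 80.6 V

80.6 V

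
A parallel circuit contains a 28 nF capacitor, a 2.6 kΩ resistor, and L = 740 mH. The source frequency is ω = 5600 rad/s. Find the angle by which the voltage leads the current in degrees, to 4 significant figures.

12.39°

X_L = ωL = 4144 Ω
X_C = 1/(ωC) = 6378 Ω
Parallel: admittances add. Y = 1/R + 1/(jωL) + jωC
Y = (0.0003846 − j8.451e-05) S
|Y| = 0.0003938 S → |Z| = 1/|Y| = 2539 Ω, ∠Z = −∠Y = 12.39°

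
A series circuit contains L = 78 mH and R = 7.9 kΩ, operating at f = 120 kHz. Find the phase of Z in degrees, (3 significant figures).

ω = 2πf = 754000 rad/s
X_L = ωL = 58800 Ω
Z = 7900 + j58800 Ω
|Z| = √(7900² + 58800²) = 59300 Ω
∠Z = arctan(58800/7900) = 82.3°

82.3°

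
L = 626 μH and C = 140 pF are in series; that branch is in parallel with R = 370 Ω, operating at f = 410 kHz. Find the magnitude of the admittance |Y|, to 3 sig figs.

2.84 mS

ω = 2πf = 2.576e+06 rad/s
X_L = ωL = 1610 Ω
X_C = 1/(ωC) = 2770 Ω
Branch 1: Z₁ = R = 370 Ω
Branch 2 (series LC): Z₂ = j(X_L − X_C) = −j1160 Ω
Parallel: Z = Z₁Z₂/(Z₁+Z₂), |Z| = 353 Ω, ∠Z = -17.7°
|Y| = 1/|Z| = 2.84 mS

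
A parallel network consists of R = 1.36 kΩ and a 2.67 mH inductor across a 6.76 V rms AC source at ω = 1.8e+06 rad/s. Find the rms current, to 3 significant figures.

5.17 mA

X_L = ωL = 4810 Ω
Parallel: admittances add. Y = 1/R + 1/(jωL)
Y = (0.000735 − j0.000208) S
|Y| = 0.000764 S → |Z| = 1/|Y| = 1310 Ω, ∠Z = −∠Y = 15.8°
I = V/|Z| = 6.76/1310 = 5.17 mA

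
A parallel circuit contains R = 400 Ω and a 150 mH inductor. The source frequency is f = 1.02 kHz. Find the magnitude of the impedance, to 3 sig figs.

ω = 2πf = 6409 rad/s
X_L = ωL = 961 Ω
Parallel: admittances add. Y = 1/R + 1/(jωL)
Y = (0.00250 − j0.00104) S
|Y| = 0.00271 S → |Z| = 1/|Y| = 369 Ω, ∠Z = −∠Y = 22.6°

369 Ω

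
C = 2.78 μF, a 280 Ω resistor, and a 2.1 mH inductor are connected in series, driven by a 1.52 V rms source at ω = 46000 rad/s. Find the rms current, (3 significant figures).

5.17 mA

X_L = ωL = 96.6 Ω
X_C = 1/(ωC) = 7.82 Ω
Net reactance X = X_L − X_C = 88.8 Ω
Z = 280 + j88.8 Ω
|Z| = √(280² + 88.8²) = 294 Ω
I = V/|Z| = 1.52/294 = 5.17 mA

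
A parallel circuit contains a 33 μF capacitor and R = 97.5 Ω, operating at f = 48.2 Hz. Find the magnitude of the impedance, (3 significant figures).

69.8 Ω

ω = 2πf = 302.8 rad/s
X_C = 1/(ωC) = 100 Ω
Parallel: admittances add. Y = 1/R + jωC
Y = (0.0103 + j0.00999) S
|Y| = 0.0143 S → |Z| = 1/|Y| = 69.8 Ω, ∠Z = −∠Y = -44.3°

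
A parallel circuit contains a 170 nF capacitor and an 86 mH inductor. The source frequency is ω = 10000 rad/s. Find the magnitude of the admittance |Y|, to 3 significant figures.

X_L = ωL = 860 Ω
X_C = 1/(ωC) = 588 Ω
Parallel: admittances add. Y = 1/(jωL) + jωC
Y = (0 + j0.000537) S
|Y| = 0.000537 S → |Z| = 1/|Y| = 1860 Ω, ∠Z = −∠Y = -90.0°

537 μS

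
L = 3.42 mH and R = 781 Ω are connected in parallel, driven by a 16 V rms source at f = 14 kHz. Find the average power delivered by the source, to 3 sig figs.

ω = 2πf = 87960 rad/s
X_L = ωL = 301 Ω
Parallel: admittances add. Y = 1/R + 1/(jωL)
Y = (0.00128 − j0.00332) S
|Y| = 0.00356 S → |Z| = 1/|Y| = 281 Ω, ∠Z = −∠Y = 68.9°
I = V/|Z| = 57.0 mA
P = VI cos φ = 16 × 0.0570 × cos(68.9°) = 328 mW

328 mW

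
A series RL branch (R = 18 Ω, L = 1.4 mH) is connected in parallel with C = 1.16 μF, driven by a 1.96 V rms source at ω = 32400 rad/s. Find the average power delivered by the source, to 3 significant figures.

29.0 mW

X_L = ωL = 45.4 Ω
X_C = 1/(ωC) = 26.6 Ω
Branch 1 (R+jX_L): Z₁ = 18.0 + j45.4 Ω, |Z₁| = 48.8 Ω
Branch 2 (−jX_C): Z₂ = −j26.6 Ω
Parallel: Z = Z₁Z₂/(Z₁+Z₂), |Z| = 50.0 Ω, ∠Z = -67.8°
I = V/|Z| = 39.2 mA
P = VI cos φ = 1.96 × 0.0392 × cos(-67.8°) = 29.0 mW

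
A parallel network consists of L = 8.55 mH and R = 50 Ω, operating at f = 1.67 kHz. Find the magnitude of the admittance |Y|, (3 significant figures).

ω = 2πf = 10490 rad/s
X_L = ωL = 89.7 Ω
Parallel: admittances add. Y = 1/R + 1/(jωL)
Y = (0.0200 − j0.0111) S
|Y| = 0.0229 S → |Z| = 1/|Y| = 43.7 Ω, ∠Z = −∠Y = 29.1°

22.9 mS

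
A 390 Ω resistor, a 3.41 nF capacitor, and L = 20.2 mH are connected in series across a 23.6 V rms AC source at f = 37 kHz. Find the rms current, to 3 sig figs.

6.83 mA

ω = 2πf = 232500 rad/s
X_L = ωL = 4700 Ω
X_C = 1/(ωC) = 1260 Ω
Net reactance X = X_L − X_C = 3430 Ω
Z = 390 + j3430 Ω
|Z| = √(390² + 3430²) = 3460 Ω
I = V/|Z| = 23.6/3460 = 6.83 mA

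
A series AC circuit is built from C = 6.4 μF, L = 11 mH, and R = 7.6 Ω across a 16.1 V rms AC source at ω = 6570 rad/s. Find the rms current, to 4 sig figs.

328.0 mA

X_L = ωL = 72.27 Ω
X_C = 1/(ωC) = 23.78 Ω
Net reactance X = X_L − X_C = 48.49 Ω
Z = 7.600 + j48.49 Ω
|Z| = √(7.600² + 48.49²) = 49.08 Ω
I = V/|Z| = 16.1/49.08 = 328.0 mA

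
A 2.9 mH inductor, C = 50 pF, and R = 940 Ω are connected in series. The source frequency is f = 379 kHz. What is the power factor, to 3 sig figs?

0.533

ω = 2πf = 2.381e+06 rad/s
X_L = ωL = 6910 Ω
X_C = 1/(ωC) = 8400 Ω
Net reactance X = X_L − X_C = -1490 Ω
Z = 940 − j1490 Ω
|Z| = √(940² + 1490²) = 1760 Ω
∠Z = arctan(-1490/940) = -57.8°
cos φ = cos(-57.8°) = 0.533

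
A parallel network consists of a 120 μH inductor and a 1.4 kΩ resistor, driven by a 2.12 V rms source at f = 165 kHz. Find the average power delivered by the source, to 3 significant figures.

3.21 mW

ω = 2πf = 1.037e+06 rad/s
X_L = ωL = 124 Ω
Parallel: admittances add. Y = 1/R + 1/(jωL)
Y = (0.000714 − j0.00804) S
|Y| = 0.00807 S → |Z| = 1/|Y| = 124 Ω, ∠Z = −∠Y = 84.9°
I = V/|Z| = 17.1 mA
P = VI cos φ = 2.12 × 0.0171 × cos(84.9°) = 3.21 mW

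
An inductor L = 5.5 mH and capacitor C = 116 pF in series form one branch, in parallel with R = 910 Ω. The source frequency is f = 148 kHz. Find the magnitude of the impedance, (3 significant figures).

ω = 2πf = 929900 rad/s
X_L = ωL = 5110 Ω
X_C = 1/(ωC) = 9270 Ω
Branch 1: Z₁ = R = 910 Ω
Branch 2 (series LC): Z₂ = j(X_L − X_C) = −j4160 Ω
Parallel: Z = Z₁Z₂/(Z₁+Z₂), |Z| = 889 Ω, ∠Z = -12.4°

889 Ω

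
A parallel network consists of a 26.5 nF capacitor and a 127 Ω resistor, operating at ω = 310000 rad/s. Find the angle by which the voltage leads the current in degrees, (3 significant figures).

X_C = 1/(ωC) = 122 Ω
Parallel: admittances add. Y = 1/R + jωC
Y = (0.00787 + j0.00822) S
|Y| = 0.0114 S → |Z| = 1/|Y| = 87.9 Ω, ∠Z = −∠Y = -46.2°

-46.2°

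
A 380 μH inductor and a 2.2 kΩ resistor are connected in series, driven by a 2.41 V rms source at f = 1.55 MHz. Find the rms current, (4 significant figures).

ω = 2πf = 9.739e+06 rad/s
X_L = ωL = 3701 Ω
Z = 2200 + j3701 Ω
|Z| = √(2200² + 3701²) = 4305 Ω
I = V/|Z| = 2.41/4305 = 559.8 μA

559.8 μA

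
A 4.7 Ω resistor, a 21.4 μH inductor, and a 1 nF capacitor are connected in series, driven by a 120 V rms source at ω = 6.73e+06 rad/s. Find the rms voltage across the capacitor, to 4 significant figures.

2721 V

X_L = ωL = 144.0 Ω
X_C = 1/(ωC) = 148.6 Ω
Net reactance X = X_L − X_C = -4.566 Ω
Z = 4.700 − j4.566 Ω
|Z| = √(4.700² + 4.566²) = 6.553 Ω
I = V/|Z| = 18.31 A
V_C = I·|Z_C| = 18.31 × 148.6 = 2721 V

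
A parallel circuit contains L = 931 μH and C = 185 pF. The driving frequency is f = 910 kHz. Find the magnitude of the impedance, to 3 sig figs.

1150 Ω

ω = 2πf = 5.718e+06 rad/s
X_L = ωL = 5320 Ω
X_C = 1/(ωC) = 945 Ω
Parallel: admittances add. Y = 1/(jωL) + jωC
Y = (0 + j0.000870) S
|Y| = 0.000870 S → |Z| = 1/|Y| = 1150 Ω, ∠Z = −∠Y = -90.0°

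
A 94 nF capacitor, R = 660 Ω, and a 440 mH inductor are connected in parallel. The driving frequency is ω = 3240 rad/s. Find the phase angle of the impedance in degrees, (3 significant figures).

14.7°

X_L = ωL = 1430 Ω
X_C = 1/(ωC) = 3280 Ω
Parallel: admittances add. Y = 1/R + 1/(jωL) + jωC
Y = (0.00152 − j0.000397) S
|Y| = 0.00157 S → |Z| = 1/|Y| = 638 Ω, ∠Z = −∠Y = 14.7°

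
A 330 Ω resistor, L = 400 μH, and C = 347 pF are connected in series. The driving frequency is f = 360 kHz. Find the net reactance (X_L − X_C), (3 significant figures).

ω = 2πf = 2.262e+06 rad/s
X_L = ωL = 905 Ω
X_C = 1/(ωC) = 1270 Ω
X = 905 − 1270 = -369 Ω

-369 Ω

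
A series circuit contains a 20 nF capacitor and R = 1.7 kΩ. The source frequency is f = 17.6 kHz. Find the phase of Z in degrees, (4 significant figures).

-14.89°

ω = 2πf = 110600 rad/s
X_C = 1/(ωC) = 452.1 Ω
Z = 1700 − j452.1 Ω
|Z| = √(1700² + 452.1²) = 1759 Ω
∠Z = arctan(-452.1/1700) = -14.89°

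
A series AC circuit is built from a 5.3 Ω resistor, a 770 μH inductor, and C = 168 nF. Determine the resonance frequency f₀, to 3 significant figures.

ω₀ = 1/√(LC) = 1/√(0.00077 × 1.68e-07) = 87920 rad/s
f₀ = ω₀/(2π) = 14.0 kHz

14.0 kHz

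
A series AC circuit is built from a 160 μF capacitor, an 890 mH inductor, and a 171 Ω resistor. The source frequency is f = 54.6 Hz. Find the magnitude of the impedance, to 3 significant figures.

ω = 2πf = 343.1 rad/s
X_L = ωL = 305 Ω
X_C = 1/(ωC) = 18.2 Ω
Net reactance X = X_L − X_C = 287 Ω
Z = 171 + j287 Ω
|Z| = √(171² + 287²) = 334 Ω

334 Ω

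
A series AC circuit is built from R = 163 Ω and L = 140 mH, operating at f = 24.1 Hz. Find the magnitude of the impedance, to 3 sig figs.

ω = 2πf = 151.4 rad/s
X_L = ωL = 21.2 Ω
Z = 163 + j21.2 Ω
|Z| = √(163² + 21.2²) = 164 Ω

164 Ω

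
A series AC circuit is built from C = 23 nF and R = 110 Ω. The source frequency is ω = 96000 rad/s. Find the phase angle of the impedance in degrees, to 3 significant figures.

-76.3°

X_C = 1/(ωC) = 453 Ω
Z = 110 − j453 Ω
|Z| = √(110² + 453²) = 466 Ω
∠Z = arctan(-453/110) = -76.3°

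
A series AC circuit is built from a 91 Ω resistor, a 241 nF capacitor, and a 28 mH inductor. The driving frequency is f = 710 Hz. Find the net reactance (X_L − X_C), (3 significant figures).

-805 Ω

ω = 2πf = 4461 rad/s
X_L = ωL = 125 Ω
X_C = 1/(ωC) = 930 Ω
X = 125 − 930 = -805 Ω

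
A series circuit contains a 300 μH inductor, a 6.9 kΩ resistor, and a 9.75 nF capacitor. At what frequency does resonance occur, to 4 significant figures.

ω₀ = 1/√(LC) = 1/√(0.0003 × 9.75e-09) = 584700 rad/s
f₀ = ω₀/(2π) = 93.06 kHz

93.06 kHz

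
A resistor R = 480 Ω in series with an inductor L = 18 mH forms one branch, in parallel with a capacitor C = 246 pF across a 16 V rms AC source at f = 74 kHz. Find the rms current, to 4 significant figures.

132.8 μA

ω = 2πf = 465000 rad/s
X_L = ωL = 8369 Ω
X_C = 1/(ωC) = 8743 Ω
Branch 1 (R+jX_L): Z₁ = 480.0 + j8369 Ω, |Z₁| = 8383 Ω
Branch 2 (−jX_C): Z₂ = −j8743 Ω
Parallel: Z = Z₁Z₂/(Z₁+Z₂), |Z| = 120500 Ω, ∠Z = 34.62°
I = V/|Z| = 16/120500 = 132.8 μA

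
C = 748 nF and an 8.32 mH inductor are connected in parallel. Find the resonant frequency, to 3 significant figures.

ω₀ = 1/√(LC) = 1/√(0.00832 × 7.48e-07) = 12680 rad/s
f₀ = ω₀/(2π) = 2.02 kHz

2.02 kHz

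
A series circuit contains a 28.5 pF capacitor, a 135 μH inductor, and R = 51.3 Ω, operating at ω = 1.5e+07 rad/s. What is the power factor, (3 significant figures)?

0.161

X_L = ωL = 2020 Ω
X_C = 1/(ωC) = 2340 Ω
Net reactance X = X_L − X_C = -314 Ω
Z = 51.3 − j314 Ω
|Z| = √(51.3² + 314²) = 318 Ω
∠Z = arctan(-314/51.3) = -80.7°
cos φ = cos(-80.7°) = 0.161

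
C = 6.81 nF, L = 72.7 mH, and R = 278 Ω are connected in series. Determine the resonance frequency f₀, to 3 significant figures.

7.15 kHz

ω₀ = 1/√(LC) = 1/√(0.0727 × 6.81e-09) = 44940 rad/s
f₀ = ω₀/(2π) = 7.15 kHz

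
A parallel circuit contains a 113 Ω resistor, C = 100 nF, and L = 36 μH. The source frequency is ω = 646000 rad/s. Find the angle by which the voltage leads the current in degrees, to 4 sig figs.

X_L = ωL = 23.26 Ω
X_C = 1/(ωC) = 15.48 Ω
Parallel: admittances add. Y = 1/R + 1/(jωL) + jωC
Y = (0.008850 + j0.02160) S
|Y| = 0.02334 S → |Z| = 1/|Y| = 42.84 Ω, ∠Z = −∠Y = -67.72°

-67.72°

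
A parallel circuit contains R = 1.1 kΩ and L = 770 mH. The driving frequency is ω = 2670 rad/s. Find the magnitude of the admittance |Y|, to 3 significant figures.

1.03 mS

X_L = ωL = 2060 Ω
Parallel: admittances add. Y = 1/R + 1/(jωL)
Y = (0.000909 − j0.000486) S
|Y| = 0.00103 S → |Z| = 1/|Y| = 970 Ω, ∠Z = −∠Y = 28.1°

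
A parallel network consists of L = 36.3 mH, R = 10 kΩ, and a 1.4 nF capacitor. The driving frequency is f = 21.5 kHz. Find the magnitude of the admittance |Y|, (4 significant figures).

101.1 μS

ω = 2πf = 135100 rad/s
X_L = ωL = 4904 Ω
X_C = 1/(ωC) = 5288 Ω
Parallel: admittances add. Y = 1/R + 1/(jωL) + jωC
Y = (0.0001000 − j1.48e-05) S
|Y| = 0.0001011 S → |Z| = 1/|Y| = 9892 Ω, ∠Z = −∠Y = 8.420°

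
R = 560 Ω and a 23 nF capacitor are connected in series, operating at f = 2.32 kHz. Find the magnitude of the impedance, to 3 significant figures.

ω = 2πf = 14580 rad/s
X_C = 1/(ωC) = 2980 Ω
Z = 560 − j2980 Ω
|Z| = √(560² + 2980²) = 3030 Ω

3030 Ω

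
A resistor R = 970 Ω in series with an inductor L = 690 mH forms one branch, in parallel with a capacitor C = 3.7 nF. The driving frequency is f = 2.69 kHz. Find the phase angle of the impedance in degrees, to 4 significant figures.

ω = 2πf = 16900 rad/s
X_L = ωL = 11660 Ω
X_C = 1/(ωC) = 15990 Ω
Branch 1 (R+jX_L): Z₁ = 970.0 + j11660 Ω, |Z₁| = 11700 Ω
Branch 2 (−jX_C): Z₂ = −j15990 Ω
Parallel: Z = Z₁Z₂/(Z₁+Z₂), |Z| = 42190 Ω, ∠Z = 72.61°

72.61°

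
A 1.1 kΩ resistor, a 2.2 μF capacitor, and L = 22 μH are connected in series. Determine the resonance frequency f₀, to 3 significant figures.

ω₀ = 1/√(LC) = 1/√(2.2e-05 × 2.2e-06) = 143700 rad/s
f₀ = ω₀/(2π) = 22.9 kHz

22.9 kHz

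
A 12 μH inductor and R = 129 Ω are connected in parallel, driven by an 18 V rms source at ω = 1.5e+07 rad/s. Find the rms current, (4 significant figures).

171.7 mA

X_L = ωL = 180.0 Ω
Parallel: admittances add. Y = 1/R + 1/(jωL)
Y = (0.007752 − j0.005556) S
|Y| = 0.009537 S → |Z| = 1/|Y| = 104.9 Ω, ∠Z = −∠Y = 35.63°
I = V/|Z| = 18/104.9 = 171.7 mA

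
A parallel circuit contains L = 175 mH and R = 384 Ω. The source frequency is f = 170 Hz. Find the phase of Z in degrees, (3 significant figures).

ω = 2πf = 1068 rad/s
X_L = ωL = 187 Ω
Parallel: admittances add. Y = 1/R + 1/(jωL)
Y = (0.00260 − j0.00535) S
|Y| = 0.00595 S → |Z| = 1/|Y| = 168 Ω, ∠Z = −∠Y = 64.0°

64.0°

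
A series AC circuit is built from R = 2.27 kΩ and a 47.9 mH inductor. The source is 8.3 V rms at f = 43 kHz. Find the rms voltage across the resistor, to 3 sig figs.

ω = 2πf = 270200 rad/s
X_L = ωL = 12900 Ω
Z = 2270 + j12900 Ω
|Z| = √(2270² + 12900²) = 13100 Ω
I = V/|Z| = 632 μA
V_R = I·|Z_R| = 0.000632 × 2270 = 1.43 V

1.43 V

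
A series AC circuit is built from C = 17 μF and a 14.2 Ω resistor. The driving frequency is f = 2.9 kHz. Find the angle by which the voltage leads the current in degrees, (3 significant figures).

ω = 2πf = 18220 rad/s
X_C = 1/(ωC) = 3.23 Ω
Z = 14.2 − j3.23 Ω
|Z| = √(14.2² + 3.23²) = 14.6 Ω
∠Z = arctan(-3.23/14.2) = -12.8°

-12.8°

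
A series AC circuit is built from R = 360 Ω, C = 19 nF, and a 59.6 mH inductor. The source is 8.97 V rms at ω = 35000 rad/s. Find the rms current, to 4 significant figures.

13.10 mA

X_L = ωL = 2086 Ω
X_C = 1/(ωC) = 1504 Ω
Net reactance X = X_L − X_C = 582.2 Ω
Z = 360.0 + j582.2 Ω
|Z| = √(360.0² + 582.2²) = 684.5 Ω
I = V/|Z| = 8.97/684.5 = 13.10 mA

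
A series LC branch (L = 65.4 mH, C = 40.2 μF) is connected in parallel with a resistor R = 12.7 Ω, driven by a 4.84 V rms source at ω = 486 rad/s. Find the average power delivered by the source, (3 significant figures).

X_L = ωL = 31.8 Ω
X_C = 1/(ωC) = 51.2 Ω
Branch 1: Z₁ = R = 12.7 Ω
Branch 2 (series LC): Z₂ = j(X_L − X_C) = −j19.4 Ω
Parallel: Z = Z₁Z₂/(Z₁+Z₂), |Z| = 10.6 Ω, ∠Z = -33.2°
I = V/|Z| = 456 mA
P = VI cos φ = 4.84 × 0.456 × cos(-33.2°) = 1.84 W

1.84 W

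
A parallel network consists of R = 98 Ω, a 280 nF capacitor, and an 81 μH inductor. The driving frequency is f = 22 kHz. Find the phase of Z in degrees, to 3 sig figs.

ω = 2πf = 138200 rad/s
X_L = ωL = 11.2 Ω
X_C = 1/(ωC) = 25.8 Ω
Parallel: admittances add. Y = 1/R + 1/(jωL) + jωC
Y = (0.0102 − j0.0506) S
|Y| = 0.0516 S → |Z| = 1/|Y| = 19.4 Ω, ∠Z = −∠Y = 78.6°

78.6°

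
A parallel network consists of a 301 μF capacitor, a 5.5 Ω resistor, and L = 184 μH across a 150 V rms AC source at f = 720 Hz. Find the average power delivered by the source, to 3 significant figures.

ω = 2πf = 4524 rad/s
X_L = ωL = 0.832 Ω
X_C = 1/(ωC) = 0.734 Ω
Parallel: admittances add. Y = 1/R + 1/(jωL) + jωC
Y = (0.182 + j0.160) S
|Y| = 0.242 S → |Z| = 1/|Y| = 4.13 Ω, ∠Z = −∠Y = -41.4°
I = V/|Z| = 36.4 A
P = VI cos φ = 150 × 36.4 × cos(-41.4°) = 4.09 kW

4.09 kW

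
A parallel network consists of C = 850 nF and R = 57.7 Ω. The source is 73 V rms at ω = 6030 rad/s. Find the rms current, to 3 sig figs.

X_C = 1/(ωC) = 195 Ω
Parallel: admittances add. Y = 1/R + jωC
Y = (0.0173 + j0.00513) S
|Y| = 0.0181 S → |Z| = 1/|Y| = 55.3 Ω, ∠Z = −∠Y = -16.5°
I = V/|Z| = 73/55.3 = 1.32 A

1.32 A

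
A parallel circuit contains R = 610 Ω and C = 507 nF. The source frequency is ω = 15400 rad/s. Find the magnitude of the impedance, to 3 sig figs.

X_C = 1/(ωC) = 128 Ω
Parallel: admittances add. Y = 1/R + jωC
Y = (0.00164 + j0.00781) S
|Y| = 0.00798 S → |Z| = 1/|Y| = 125 Ω, ∠Z = −∠Y = -78.1°

125 Ω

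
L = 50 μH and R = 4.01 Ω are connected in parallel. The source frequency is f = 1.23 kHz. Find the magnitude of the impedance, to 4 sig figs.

ω = 2πf = 7728 rad/s
X_L = ωL = 0.3864 Ω
Parallel: admittances add. Y = 1/R + 1/(jωL)
Y = (0.2494 − j2.588) S
|Y| = 2.600 S → |Z| = 1/|Y| = 0.3846 Ω, ∠Z = −∠Y = 84.50°

0.3846 Ω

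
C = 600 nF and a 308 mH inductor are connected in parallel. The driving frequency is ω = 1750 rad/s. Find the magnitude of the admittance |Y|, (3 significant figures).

805 μS

X_L = ωL = 539 Ω
X_C = 1/(ωC) = 952 Ω
Parallel: admittances add. Y = 1/(jωL) + jωC
Y = (0 − j0.000805) S
|Y| = 0.000805 S → |Z| = 1/|Y| = 1240 Ω, ∠Z = −∠Y = 90.0°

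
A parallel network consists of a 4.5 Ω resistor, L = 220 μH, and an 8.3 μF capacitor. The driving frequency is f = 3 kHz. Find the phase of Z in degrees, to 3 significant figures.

20.9°

ω = 2πf = 18850 rad/s
X_L = ωL = 4.15 Ω
X_C = 1/(ωC) = 6.39 Ω
Parallel: admittances add. Y = 1/R + 1/(jωL) + jωC
Y = (0.222 − j0.0847) S
|Y| = 0.238 S → |Z| = 1/|Y| = 4.20 Ω, ∠Z = −∠Y = 20.9°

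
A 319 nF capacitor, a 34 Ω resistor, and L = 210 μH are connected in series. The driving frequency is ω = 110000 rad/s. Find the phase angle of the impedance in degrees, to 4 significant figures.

X_L = ωL = 23.10 Ω
X_C = 1/(ωC) = 28.50 Ω
Net reactance X = X_L − X_C = -5.398 Ω
Z = 34.00 − j5.398 Ω
|Z| = √(34.00² + 5.398²) = 34.43 Ω
∠Z = arctan(-5.398/34.00) = -9.021°

-9.021°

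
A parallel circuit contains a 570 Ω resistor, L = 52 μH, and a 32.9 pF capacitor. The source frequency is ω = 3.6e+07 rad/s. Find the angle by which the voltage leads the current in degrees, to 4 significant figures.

-20.34°

X_L = ωL = 1872 Ω
X_C = 1/(ωC) = 844.3 Ω
Parallel: admittances add. Y = 1/R + 1/(jωL) + jωC
Y = (0.001754 + j0.0006502) S
|Y| = 0.001871 S → |Z| = 1/|Y| = 534.5 Ω, ∠Z = −∠Y = -20.34°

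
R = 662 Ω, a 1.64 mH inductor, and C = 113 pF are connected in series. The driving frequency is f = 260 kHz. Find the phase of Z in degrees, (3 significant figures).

-76.4°

ω = 2πf = 1.634e+06 rad/s
X_L = ωL = 2680 Ω
X_C = 1/(ωC) = 5420 Ω
Net reactance X = X_L − X_C = -2740 Ω
Z = 662 − j2740 Ω
|Z| = √(662² + 2740²) = 2820 Ω
∠Z = arctan(-2740/662) = -76.4°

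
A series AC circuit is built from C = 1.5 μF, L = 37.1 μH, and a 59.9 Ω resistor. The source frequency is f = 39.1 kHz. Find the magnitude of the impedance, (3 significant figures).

ω = 2πf = 245700 rad/s
X_L = ωL = 9.11 Ω
X_C = 1/(ωC) = 2.71 Ω
Net reactance X = X_L − X_C = 6.40 Ω
Z = 59.9 + j6.40 Ω
|Z| = √(59.9² + 6.40²) = 60.2 Ω

60.2 Ω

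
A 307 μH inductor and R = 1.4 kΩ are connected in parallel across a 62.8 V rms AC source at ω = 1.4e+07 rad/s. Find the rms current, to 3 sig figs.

47.2 mA

X_L = ωL = 4300 Ω
Parallel: admittances add. Y = 1/R + 1/(jωL)
Y = (0.000714 − j0.000233) S
|Y| = 0.000751 S → |Z| = 1/|Y| = 1330 Ω, ∠Z = −∠Y = 18.0°
I = V/|Z| = 62.8/1330 = 47.2 mA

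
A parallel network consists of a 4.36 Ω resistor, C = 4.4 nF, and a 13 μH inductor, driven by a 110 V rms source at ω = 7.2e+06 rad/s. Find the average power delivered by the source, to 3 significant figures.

2.78 kW

X_L = ωL = 93.6 Ω
X_C = 1/(ωC) = 31.6 Ω
Parallel: admittances add. Y = 1/R + 1/(jωL) + jωC
Y = (0.229 + j0.0210) S
|Y| = 0.230 S → |Z| = 1/|Y| = 4.34 Ω, ∠Z = −∠Y = -5.23°
I = V/|Z| = 25.3 A
P = VI cos φ = 110 × 25.3 × cos(-5.23°) = 2.78 kW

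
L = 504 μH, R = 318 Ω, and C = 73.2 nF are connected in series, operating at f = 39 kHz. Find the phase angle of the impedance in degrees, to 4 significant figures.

12.03°

ω = 2πf = 245000 rad/s
X_L = ωL = 123.5 Ω
X_C = 1/(ωC) = 55.75 Ω
Net reactance X = X_L − X_C = 67.75 Ω
Z = 318.0 + j67.75 Ω
|Z| = √(318.0² + 67.75²) = 325.1 Ω
∠Z = arctan(67.75/318.0) = 12.03°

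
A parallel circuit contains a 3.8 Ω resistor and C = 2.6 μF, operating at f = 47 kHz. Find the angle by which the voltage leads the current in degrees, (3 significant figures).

-71.1°

ω = 2πf = 295300 rad/s
X_C = 1/(ωC) = 1.30 Ω
Parallel: admittances add. Y = 1/R + jωC
Y = (0.263 + j0.768) S
|Y| = 0.812 S → |Z| = 1/|Y| = 1.23 Ω, ∠Z = −∠Y = -71.1°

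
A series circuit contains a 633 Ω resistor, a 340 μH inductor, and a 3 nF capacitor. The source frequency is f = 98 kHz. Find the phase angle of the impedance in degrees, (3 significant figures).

ω = 2πf = 615800 rad/s
X_L = ωL = 209 Ω
X_C = 1/(ωC) = 541 Ω
Net reactance X = X_L − X_C = -332 Ω
Z = 633 − j332 Ω
|Z| = √(633² + 332²) = 715 Ω
∠Z = arctan(-332/633) = -27.7°

-27.7°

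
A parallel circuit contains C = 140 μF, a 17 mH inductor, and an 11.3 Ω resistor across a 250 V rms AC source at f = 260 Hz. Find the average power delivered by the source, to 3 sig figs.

ω = 2πf = 1634 rad/s
X_L = ωL = 27.8 Ω
X_C = 1/(ωC) = 4.37 Ω
Parallel: admittances add. Y = 1/R + 1/(jωL) + jωC
Y = (0.0885 + j0.193) S
|Y| = 0.212 S → |Z| = 1/|Y| = 4.72 Ω, ∠Z = −∠Y = -65.3°
I = V/|Z| = 53.0 A
P = VI cos φ = 250 × 53.0 × cos(-65.3°) = 5.53 kW

5.53 kW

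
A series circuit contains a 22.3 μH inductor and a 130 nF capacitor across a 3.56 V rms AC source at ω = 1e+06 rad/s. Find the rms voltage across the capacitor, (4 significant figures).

X_L = ωL = 22.30 Ω
X_C = 1/(ωC) = 7.692 Ω
Net reactance X = X_L − X_C = 14.61 Ω
Z = j14.61 Ω
|Z| = √(0² + 14.61²) = 14.61 Ω
I = V/|Z| = 243.7 mA
V_C = I·|Z_C| = 0.2437 × 7.692 = 1.875 V

1.875 V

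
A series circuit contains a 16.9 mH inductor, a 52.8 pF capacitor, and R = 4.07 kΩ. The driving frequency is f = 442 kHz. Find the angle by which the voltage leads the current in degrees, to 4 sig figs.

84.21°

ω = 2πf = 2.777e+06 rad/s
X_L = ωL = 46930 Ω
X_C = 1/(ωC) = 6820 Ω
Net reactance X = X_L − X_C = 40110 Ω
Z = 4070 + j40110 Ω
|Z| = √(4070² + 40110²) = 40320 Ω
∠Z = arctan(40110/4070) = 84.21°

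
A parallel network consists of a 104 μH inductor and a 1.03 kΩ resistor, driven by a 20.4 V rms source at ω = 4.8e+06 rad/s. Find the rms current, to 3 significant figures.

45.4 mA

X_L = ωL = 499 Ω
Parallel: admittances add. Y = 1/R + 1/(jωL)
Y = (0.000971 − j0.00200) S
|Y| = 0.00223 S → |Z| = 1/|Y| = 449 Ω, ∠Z = −∠Y = 64.1°
I = V/|Z| = 20.4/449 = 45.4 mA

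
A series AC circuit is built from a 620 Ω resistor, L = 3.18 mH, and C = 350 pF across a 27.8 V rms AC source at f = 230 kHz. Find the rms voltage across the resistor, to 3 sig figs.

6.41 V

ω = 2πf = 1.445e+06 rad/s
X_L = ωL = 4600 Ω
X_C = 1/(ωC) = 1980 Ω
Net reactance X = X_L − X_C = 2620 Ω
Z = 620 + j2620 Ω
|Z| = √(620² + 2620²) = 2690 Ω
I = V/|Z| = 10.3 mA
V_R = I·|Z_R| = 0.0103 × 620 = 6.41 V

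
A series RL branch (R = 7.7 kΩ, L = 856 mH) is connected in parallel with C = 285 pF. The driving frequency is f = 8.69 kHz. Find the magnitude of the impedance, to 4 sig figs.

ω = 2πf = 54600 rad/s
X_L = ωL = 46740 Ω
X_C = 1/(ωC) = 64260 Ω
Branch 1 (R+jX_L): Z₁ = 7700 + j46740 Ω, |Z₁| = 47370 Ω
Branch 2 (−jX_C): Z₂ = −j64260 Ω
Parallel: Z = Z₁Z₂/(Z₁+Z₂), |Z| = 159000 Ω, ∠Z = 56.92°

159000 Ω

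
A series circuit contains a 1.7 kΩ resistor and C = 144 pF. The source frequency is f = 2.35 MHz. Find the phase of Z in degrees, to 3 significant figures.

-15.5°

ω = 2πf = 1.477e+07 rad/s
X_C = 1/(ωC) = 470 Ω
Z = 1700 − j470 Ω
|Z| = √(1700² + 470²) = 1760 Ω
∠Z = arctan(-470/1700) = -15.5°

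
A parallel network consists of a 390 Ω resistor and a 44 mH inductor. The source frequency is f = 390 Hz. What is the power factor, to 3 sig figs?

ω = 2πf = 2450 rad/s
X_L = ωL = 108 Ω
Parallel: admittances add. Y = 1/R + 1/(jωL)
Y = (0.00256 − j0.00927) S
|Y| = 0.00962 S → |Z| = 1/|Y| = 104 Ω, ∠Z = −∠Y = 74.5°
cos φ = cos(74.5°) = 0.266

0.266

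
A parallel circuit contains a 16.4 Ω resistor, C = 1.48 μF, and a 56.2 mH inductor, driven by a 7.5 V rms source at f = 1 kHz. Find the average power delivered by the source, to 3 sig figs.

3.43 W

ω = 2πf = 6283 rad/s
X_L = ωL = 353 Ω
X_C = 1/(ωC) = 108 Ω
Parallel: admittances add. Y = 1/R + 1/(jωL) + jωC
Y = (0.0610 + j0.00647) S
|Y| = 0.0613 S → |Z| = 1/|Y| = 16.3 Ω, ∠Z = −∠Y = -6.05°
I = V/|Z| = 460 mA
P = VI cos φ = 7.5 × 0.460 × cos(-6.05°) = 3.43 W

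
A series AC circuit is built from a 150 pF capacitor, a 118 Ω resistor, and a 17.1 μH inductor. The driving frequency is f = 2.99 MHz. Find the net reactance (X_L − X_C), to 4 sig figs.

-33.61 Ω

ω = 2πf = 1.879e+07 rad/s
X_L = ωL = 321.3 Ω
X_C = 1/(ωC) = 354.9 Ω
X = 321.3 − 354.9 = -33.61 Ω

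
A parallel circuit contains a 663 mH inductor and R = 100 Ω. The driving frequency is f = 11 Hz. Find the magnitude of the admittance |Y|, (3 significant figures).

24.0 mS

ω = 2πf = 69.12 rad/s
X_L = ωL = 45.8 Ω
Parallel: admittances add. Y = 1/R + 1/(jωL)
Y = (0.0100 − j0.0218) S
|Y| = 0.0240 S → |Z| = 1/|Y| = 41.7 Ω, ∠Z = −∠Y = 65.4°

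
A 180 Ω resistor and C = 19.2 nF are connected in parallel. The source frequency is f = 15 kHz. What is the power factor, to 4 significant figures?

ω = 2πf = 94250 rad/s
X_C = 1/(ωC) = 552.6 Ω
Parallel: admittances add. Y = 1/R + jωC
Y = (0.005556 + j0.001810) S
|Y| = 0.005843 S → |Z| = 1/|Y| = 171.1 Ω, ∠Z = −∠Y = -18.04°
cos φ = cos(-18.04°) = 0.9508

0.9508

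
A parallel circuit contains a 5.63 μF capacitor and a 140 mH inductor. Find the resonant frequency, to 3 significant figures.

179 Hz

ω₀ = 1/√(LC) = 1/√(0.14 × 5.63e-06) = 1126 rad/s
f₀ = ω₀/(2π) = 179 Hz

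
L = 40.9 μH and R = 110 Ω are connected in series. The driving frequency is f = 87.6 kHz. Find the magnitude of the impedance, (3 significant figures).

ω = 2πf = 550400 rad/s
X_L = ωL = 22.5 Ω
Z = 110 + j22.5 Ω
|Z| = √(110² + 22.5²) = 112 Ω

112 Ω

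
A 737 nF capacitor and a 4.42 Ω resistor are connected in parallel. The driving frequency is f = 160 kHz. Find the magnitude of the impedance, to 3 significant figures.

1.29 Ω

ω = 2πf = 1.005e+06 rad/s
X_C = 1/(ωC) = 1.35 Ω
Parallel: admittances add. Y = 1/R + jωC
Y = (0.226 + j0.741) S
|Y| = 0.775 S → |Z| = 1/|Y| = 1.29 Ω, ∠Z = −∠Y = -73.0°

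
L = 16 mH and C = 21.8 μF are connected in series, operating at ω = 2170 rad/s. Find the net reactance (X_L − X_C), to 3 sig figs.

13.6 Ω

X_L = ωL = 34.7 Ω
X_C = 1/(ωC) = 21.1 Ω
X = 34.7 − 21.1 = 13.6 Ω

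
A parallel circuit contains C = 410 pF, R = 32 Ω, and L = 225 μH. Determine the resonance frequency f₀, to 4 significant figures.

ω₀ = 1/√(LC) = 1/√(0.000225 × 4.1e-10) = 3.292e+06 rad/s
f₀ = ω₀/(2π) = 524.0 kHz

524.0 kHz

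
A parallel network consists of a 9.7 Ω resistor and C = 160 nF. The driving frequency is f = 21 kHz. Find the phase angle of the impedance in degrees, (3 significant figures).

ω = 2πf = 131900 rad/s
X_C = 1/(ωC) = 47.4 Ω
Parallel: admittances add. Y = 1/R + jωC
Y = (0.103 + j0.0211) S
|Y| = 0.105 S → |Z| = 1/|Y| = 9.50 Ω, ∠Z = −∠Y = -11.6°

-11.6°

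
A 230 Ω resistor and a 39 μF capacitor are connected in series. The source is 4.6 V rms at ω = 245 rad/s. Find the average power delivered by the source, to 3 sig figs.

76.2 mW

X_C = 1/(ωC) = 105 Ω
Z = 230 − j105 Ω
|Z| = √(230² + 105²) = 253 Ω
∠Z = arctan(-105/230) = -24.5°
I = V/|Z| = 18.2 mA
P = VI cos φ = 4.6 × 0.0182 × cos(-24.5°) = 76.2 mW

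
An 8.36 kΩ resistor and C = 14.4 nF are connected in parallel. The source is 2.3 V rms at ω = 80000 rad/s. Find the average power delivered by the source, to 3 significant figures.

633 μW

X_C = 1/(ωC) = 868 Ω
Parallel: admittances add. Y = 1/R + jωC
Y = (0.000120 + j0.00115) S
|Y| = 0.00116 S → |Z| = 1/|Y| = 863 Ω, ∠Z = −∠Y = -84.1°
I = V/|Z| = 2.66 mA
P = VI cos φ = 2.3 × 0.00266 × cos(-84.1°) = 633 μW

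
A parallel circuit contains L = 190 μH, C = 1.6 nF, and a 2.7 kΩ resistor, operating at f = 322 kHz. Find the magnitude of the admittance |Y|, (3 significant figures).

736 μS

ω = 2πf = 2.023e+06 rad/s
X_L = ωL = 384 Ω
X_C = 1/(ωC) = 309 Ω
Parallel: admittances add. Y = 1/R + 1/(jωL) + jωC
Y = (0.000370 + j0.000636) S
|Y| = 0.000736 S → |Z| = 1/|Y| = 1360 Ω, ∠Z = −∠Y = -59.8°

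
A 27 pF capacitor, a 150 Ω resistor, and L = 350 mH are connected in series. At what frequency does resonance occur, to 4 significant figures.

51.77 kHz

ω₀ = 1/√(LC) = 1/√(0.35 × 2.7e-11) = 325300 rad/s
f₀ = ω₀/(2π) = 51.77 kHz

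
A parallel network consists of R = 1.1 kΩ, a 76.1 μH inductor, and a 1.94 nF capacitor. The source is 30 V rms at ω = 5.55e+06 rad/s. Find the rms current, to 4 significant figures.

253.5 mA

X_L = ωL = 422.4 Ω
X_C = 1/(ωC) = 92.88 Ω
Parallel: admittances add. Y = 1/R + 1/(jωL) + jωC
Y = (0.0009091 + j0.008399) S
|Y| = 0.008448 S → |Z| = 1/|Y| = 118.4 Ω, ∠Z = −∠Y = -83.82°
I = V/|Z| = 30/118.4 = 253.5 mA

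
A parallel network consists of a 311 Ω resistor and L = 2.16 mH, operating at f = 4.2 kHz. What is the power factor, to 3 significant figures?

ω = 2πf = 26390 rad/s
X_L = ωL = 57.0 Ω
Parallel: admittances add. Y = 1/R + 1/(jωL)
Y = (0.00322 − j0.0175) S
|Y| = 0.0178 S → |Z| = 1/|Y| = 56.1 Ω, ∠Z = −∠Y = 79.6°
cos φ = cos(79.6°) = 0.180

0.180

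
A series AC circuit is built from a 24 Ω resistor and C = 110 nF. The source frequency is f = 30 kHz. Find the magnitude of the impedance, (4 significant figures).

ω = 2πf = 188500 rad/s
X_C = 1/(ωC) = 48.23 Ω
Z = 24.00 − j48.23 Ω
|Z| = √(24.00² + 48.23²) = 53.87 Ω

53.87 Ω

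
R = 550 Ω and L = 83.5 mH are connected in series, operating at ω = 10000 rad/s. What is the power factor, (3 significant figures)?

X_L = ωL = 835 Ω
Z = 550 + j835 Ω
|Z| = √(550² + 835²) = 1000 Ω
∠Z = arctan(835/550) = 56.6°
cos φ = cos(56.6°) = 0.550

0.550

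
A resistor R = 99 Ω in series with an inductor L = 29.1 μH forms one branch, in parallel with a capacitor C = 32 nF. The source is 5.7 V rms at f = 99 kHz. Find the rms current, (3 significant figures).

ω = 2πf = 622000 rad/s
X_L = ωL = 18.1 Ω
X_C = 1/(ωC) = 50.2 Ω
Branch 1 (R+jX_L): Z₁ = 99.0 + j18.1 Ω, |Z₁| = 101 Ω
Branch 2 (−jX_C): Z₂ = −j50.2 Ω
Parallel: Z = Z₁Z₂/(Z₁+Z₂), |Z| = 48.6 Ω, ∠Z = -61.7°
I = V/|Z| = 5.7/48.6 = 117 mA

117 mA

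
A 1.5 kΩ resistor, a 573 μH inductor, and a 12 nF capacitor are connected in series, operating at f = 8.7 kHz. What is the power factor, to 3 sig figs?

ω = 2πf = 54660 rad/s
X_L = ωL = 31.3 Ω
X_C = 1/(ωC) = 1520 Ω
Net reactance X = X_L − X_C = -1490 Ω
Z = 1500 − j1490 Ω
|Z| = √(1500² + 1490²) = 2120 Ω
∠Z = arctan(-1490/1500) = -44.9°
cos φ = cos(-44.9°) = 0.709

0.709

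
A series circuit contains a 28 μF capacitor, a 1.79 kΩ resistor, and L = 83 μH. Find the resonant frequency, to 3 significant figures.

3.30 kHz

ω₀ = 1/√(LC) = 1/√(8.3e-05 × 2.8e-05) = 20740 rad/s
f₀ = ω₀/(2π) = 3.30 kHz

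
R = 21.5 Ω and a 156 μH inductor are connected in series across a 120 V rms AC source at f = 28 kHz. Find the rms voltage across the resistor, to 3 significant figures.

ω = 2πf = 175900 rad/s
X_L = ωL = 27.4 Ω
Z = 21.5 + j27.4 Ω
|Z| = √(21.5² + 27.4²) = 34.9 Ω
I = V/|Z| = 3.44 A
V_R = I·|Z_R| = 3.44 × 21.5 = 74.0 V

74.0 V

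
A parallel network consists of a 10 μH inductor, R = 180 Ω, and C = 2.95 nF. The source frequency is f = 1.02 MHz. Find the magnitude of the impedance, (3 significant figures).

155 Ω

ω = 2πf = 6.409e+06 rad/s
X_L = ωL = 64.1 Ω
X_C = 1/(ωC) = 52.9 Ω
Parallel: admittances add. Y = 1/R + 1/(jωL) + jωC
Y = (0.00556 + j0.00330) S
|Y| = 0.00646 S → |Z| = 1/|Y| = 155 Ω, ∠Z = −∠Y = -30.7°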